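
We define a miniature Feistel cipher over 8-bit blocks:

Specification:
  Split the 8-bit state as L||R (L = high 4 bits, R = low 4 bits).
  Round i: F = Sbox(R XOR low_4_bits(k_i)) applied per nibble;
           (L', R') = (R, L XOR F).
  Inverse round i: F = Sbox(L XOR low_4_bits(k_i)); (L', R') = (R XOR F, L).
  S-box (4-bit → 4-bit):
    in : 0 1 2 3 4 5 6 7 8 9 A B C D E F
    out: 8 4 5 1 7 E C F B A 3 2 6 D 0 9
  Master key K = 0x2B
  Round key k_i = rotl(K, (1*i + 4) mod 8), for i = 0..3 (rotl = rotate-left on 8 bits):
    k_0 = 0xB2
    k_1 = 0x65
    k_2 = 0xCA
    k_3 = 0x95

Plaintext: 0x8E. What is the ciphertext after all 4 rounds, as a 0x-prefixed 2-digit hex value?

s_0 = plaintext = 0x8E
s_1 = Round(s_0, k_0) = 0xEE
s_2 = Round(s_1, k_1) = 0xEC
s_3 = Round(s_2, k_2) = 0xC2
s_4 = Round(s_3, k_3) = 0x23

0x23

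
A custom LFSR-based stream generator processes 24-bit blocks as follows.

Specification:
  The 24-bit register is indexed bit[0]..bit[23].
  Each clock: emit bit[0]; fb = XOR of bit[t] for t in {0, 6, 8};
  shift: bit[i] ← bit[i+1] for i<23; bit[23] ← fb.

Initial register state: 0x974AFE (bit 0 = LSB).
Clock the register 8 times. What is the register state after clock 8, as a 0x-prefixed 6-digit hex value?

0x9F974A

reg_0 = 0x974AFE
clock 1: out=0, reg = 0xCBA57F
clock 2: out=1, reg = 0xE5D2BF
clock 3: out=1, reg = 0xF2E95F
clock 4: out=1, reg = 0xF974AF
clock 5: out=1, reg = 0xFCBA57
clock 6: out=1, reg = 0x7E5D2B
clock 7: out=1, reg = 0x3F2E95
clock 8: out=1, reg = 0x9F974A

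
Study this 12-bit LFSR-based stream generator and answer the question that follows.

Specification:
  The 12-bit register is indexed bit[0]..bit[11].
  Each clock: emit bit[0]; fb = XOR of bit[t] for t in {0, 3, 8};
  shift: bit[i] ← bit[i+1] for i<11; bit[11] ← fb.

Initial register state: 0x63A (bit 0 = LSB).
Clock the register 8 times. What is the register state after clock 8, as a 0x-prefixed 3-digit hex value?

0x4B6

reg_0 = 0x63A
clock 1: out=0, reg = 0xB1D
clock 2: out=1, reg = 0xD8E
clock 3: out=0, reg = 0x6C7
clock 4: out=1, reg = 0xB63
clock 5: out=1, reg = 0x5B1
clock 6: out=1, reg = 0x2D8
clock 7: out=0, reg = 0x96C
clock 8: out=0, reg = 0x4B6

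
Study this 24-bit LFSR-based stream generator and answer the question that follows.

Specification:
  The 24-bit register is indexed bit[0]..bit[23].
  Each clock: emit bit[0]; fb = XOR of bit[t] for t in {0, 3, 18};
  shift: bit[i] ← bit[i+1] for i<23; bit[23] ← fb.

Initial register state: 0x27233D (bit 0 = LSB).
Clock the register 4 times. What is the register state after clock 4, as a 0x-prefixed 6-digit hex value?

0x327233

reg_0 = 0x27233D
clock 1: out=1, reg = 0x93919E
clock 2: out=0, reg = 0xC9C8CF
clock 3: out=1, reg = 0x64E467
clock 4: out=1, reg = 0x327233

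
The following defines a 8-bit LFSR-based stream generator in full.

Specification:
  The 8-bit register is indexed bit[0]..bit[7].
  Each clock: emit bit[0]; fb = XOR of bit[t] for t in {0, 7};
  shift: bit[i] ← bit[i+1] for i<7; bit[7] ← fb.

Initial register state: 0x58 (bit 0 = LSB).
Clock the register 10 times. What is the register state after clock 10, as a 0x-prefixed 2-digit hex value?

0xF2

reg_0 = 0x58
clock 1: out=0, reg = 0x2C
clock 2: out=0, reg = 0x16
clock 3: out=0, reg = 0x0B
clock 4: out=1, reg = 0x85
clock 5: out=1, reg = 0x42
clock 6: out=0, reg = 0x21
clock 7: out=1, reg = 0x90
clock 8: out=0, reg = 0xC8
clock 9: out=0, reg = 0xE4
clock 10: out=0, reg = 0xF2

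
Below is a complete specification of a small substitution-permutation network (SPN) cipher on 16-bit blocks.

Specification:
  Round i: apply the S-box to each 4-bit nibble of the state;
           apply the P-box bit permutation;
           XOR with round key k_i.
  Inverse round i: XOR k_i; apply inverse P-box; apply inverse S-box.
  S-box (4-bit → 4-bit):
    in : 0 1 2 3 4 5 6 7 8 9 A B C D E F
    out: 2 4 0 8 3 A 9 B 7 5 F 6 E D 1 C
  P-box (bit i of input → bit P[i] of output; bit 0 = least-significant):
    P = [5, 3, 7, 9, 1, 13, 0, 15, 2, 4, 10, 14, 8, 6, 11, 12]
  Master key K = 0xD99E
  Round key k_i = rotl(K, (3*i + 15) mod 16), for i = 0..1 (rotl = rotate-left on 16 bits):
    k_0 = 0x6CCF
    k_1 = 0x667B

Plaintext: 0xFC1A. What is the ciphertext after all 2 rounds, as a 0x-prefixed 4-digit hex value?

0xD459

s_0 = plaintext = 0xFC1A
s_1 = Round(s_0, k_0) = 0x3276
s_2 = Round(s_1, k_1) = 0xD459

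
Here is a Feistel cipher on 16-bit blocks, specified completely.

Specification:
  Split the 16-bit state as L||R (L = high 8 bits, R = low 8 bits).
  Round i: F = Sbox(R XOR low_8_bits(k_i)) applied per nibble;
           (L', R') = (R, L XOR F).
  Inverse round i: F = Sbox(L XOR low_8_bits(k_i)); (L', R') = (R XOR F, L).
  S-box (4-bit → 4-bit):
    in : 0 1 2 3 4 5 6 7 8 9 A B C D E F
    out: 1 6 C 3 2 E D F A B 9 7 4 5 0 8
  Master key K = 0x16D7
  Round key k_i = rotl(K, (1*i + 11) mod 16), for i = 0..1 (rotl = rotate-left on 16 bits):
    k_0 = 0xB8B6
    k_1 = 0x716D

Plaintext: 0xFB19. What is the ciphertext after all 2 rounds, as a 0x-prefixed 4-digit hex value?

0x6309

s_0 = plaintext = 0xFB19
s_1 = Round(s_0, k_0) = 0x1963
s_2 = Round(s_1, k_1) = 0x6309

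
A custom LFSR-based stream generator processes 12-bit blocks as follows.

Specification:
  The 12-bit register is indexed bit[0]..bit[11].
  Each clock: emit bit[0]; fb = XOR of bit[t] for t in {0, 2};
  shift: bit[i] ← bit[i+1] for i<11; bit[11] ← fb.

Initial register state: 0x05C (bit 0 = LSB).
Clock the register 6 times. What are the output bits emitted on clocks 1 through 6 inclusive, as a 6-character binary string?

reg_0 = 0x05C
clock 1: out=0, reg = 0x82E
clock 2: out=0, reg = 0xC17
clock 3: out=1, reg = 0x60B
clock 4: out=1, reg = 0xB05
clock 5: out=1, reg = 0x582
clock 6: out=0, reg = 0x2C1

001110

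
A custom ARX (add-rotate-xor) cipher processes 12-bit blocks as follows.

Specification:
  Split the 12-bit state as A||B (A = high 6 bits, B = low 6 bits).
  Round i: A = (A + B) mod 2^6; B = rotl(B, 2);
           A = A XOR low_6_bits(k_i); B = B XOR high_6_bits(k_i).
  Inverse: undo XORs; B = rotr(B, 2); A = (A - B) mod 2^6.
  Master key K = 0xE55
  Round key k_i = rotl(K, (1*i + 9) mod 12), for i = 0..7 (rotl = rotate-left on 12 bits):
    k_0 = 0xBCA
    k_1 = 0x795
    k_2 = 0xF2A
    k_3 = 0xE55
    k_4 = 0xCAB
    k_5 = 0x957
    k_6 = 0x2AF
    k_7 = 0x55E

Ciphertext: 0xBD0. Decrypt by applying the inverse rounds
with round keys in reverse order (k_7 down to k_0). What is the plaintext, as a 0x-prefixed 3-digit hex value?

s_0 = ciphertext = 0xBD0
s_1 = InvRound(s_0, k_7) = 0x811
s_2 = InvRound(s_1, k_6) = 0x676
s_3 = InvRound(s_2, k_5) = 0x6B4
s_4 = InvRound(s_3, k_4) = 0x421
s_5 = InvRound(s_4, k_3) = 0xFC6
s_6 = InvRound(s_5, k_2) = 0x9EE
s_7 = InvRound(s_6, k_1) = 0x98C
s_8 = InvRound(s_7, k_0) = 0xD38

0xD38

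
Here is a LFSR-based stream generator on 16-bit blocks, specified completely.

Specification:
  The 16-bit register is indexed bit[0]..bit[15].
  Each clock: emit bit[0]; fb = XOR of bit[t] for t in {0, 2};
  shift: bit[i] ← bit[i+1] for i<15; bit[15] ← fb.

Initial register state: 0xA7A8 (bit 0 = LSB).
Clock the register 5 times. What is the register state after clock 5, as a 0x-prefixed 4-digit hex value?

0x153D

reg_0 = 0xA7A8
clock 1: out=0, reg = 0x53D4
clock 2: out=0, reg = 0xA9EA
clock 3: out=0, reg = 0x54F5
clock 4: out=1, reg = 0x2A7A
clock 5: out=0, reg = 0x153D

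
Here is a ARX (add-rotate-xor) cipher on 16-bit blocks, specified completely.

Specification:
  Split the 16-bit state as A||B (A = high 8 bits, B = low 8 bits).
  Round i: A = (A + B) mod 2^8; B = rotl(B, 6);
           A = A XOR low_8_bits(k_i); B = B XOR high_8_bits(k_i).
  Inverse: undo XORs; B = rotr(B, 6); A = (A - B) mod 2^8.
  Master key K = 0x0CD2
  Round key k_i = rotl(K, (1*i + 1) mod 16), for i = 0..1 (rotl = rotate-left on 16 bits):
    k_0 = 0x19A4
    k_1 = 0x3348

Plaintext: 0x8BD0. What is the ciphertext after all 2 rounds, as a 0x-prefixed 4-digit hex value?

0x6478

s_0 = plaintext = 0x8BD0
s_1 = Round(s_0, k_0) = 0xFF2D
s_2 = Round(s_1, k_1) = 0x6478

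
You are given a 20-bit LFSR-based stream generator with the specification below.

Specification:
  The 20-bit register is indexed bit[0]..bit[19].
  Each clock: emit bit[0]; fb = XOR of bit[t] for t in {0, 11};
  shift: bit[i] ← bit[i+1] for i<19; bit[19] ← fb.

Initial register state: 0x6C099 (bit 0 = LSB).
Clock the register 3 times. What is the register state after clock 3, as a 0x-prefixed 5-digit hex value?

0x2D813

reg_0 = 0x6C099
clock 1: out=1, reg = 0xB604C
clock 2: out=0, reg = 0x5B026
clock 3: out=0, reg = 0x2D813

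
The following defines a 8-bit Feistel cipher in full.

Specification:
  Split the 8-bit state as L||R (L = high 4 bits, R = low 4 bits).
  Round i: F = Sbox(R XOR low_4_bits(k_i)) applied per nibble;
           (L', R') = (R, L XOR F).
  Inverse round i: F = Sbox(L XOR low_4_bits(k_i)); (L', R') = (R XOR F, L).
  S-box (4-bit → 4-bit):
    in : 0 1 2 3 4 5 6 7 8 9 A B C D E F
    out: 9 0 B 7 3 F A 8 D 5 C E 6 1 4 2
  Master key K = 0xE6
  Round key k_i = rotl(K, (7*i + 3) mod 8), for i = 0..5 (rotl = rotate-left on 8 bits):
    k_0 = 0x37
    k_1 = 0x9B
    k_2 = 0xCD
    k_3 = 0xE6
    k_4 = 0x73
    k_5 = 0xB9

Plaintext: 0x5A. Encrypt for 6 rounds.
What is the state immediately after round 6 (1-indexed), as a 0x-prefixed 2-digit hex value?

0x7D

s_0 = plaintext = 0x5A
s_1 = Round(s_0, k_0) = 0xA4
s_2 = Round(s_1, k_1) = 0x48
s_3 = Round(s_2, k_2) = 0x8B
s_4 = Round(s_3, k_3) = 0xB9
s_5 = Round(s_4, k_4) = 0x97
s_6 = Round(s_5, k_5) = 0x7D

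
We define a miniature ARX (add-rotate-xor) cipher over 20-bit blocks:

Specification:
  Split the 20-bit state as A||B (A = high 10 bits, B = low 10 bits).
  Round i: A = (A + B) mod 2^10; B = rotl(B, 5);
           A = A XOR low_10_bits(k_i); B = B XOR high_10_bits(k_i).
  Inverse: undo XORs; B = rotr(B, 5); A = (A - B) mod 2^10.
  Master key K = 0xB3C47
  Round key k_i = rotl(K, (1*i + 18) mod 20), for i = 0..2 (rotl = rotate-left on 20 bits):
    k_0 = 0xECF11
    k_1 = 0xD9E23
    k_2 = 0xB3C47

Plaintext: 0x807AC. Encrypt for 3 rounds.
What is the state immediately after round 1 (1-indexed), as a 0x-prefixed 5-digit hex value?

s_0 = plaintext = 0x807AC
s_1 = Round(s_0, k_0) = 0xAF22E
s_2 = Round(s_1, k_1) = 0xB26B6
s_3 = Round(s_2, k_2) = 0x4E01A

0xAF22E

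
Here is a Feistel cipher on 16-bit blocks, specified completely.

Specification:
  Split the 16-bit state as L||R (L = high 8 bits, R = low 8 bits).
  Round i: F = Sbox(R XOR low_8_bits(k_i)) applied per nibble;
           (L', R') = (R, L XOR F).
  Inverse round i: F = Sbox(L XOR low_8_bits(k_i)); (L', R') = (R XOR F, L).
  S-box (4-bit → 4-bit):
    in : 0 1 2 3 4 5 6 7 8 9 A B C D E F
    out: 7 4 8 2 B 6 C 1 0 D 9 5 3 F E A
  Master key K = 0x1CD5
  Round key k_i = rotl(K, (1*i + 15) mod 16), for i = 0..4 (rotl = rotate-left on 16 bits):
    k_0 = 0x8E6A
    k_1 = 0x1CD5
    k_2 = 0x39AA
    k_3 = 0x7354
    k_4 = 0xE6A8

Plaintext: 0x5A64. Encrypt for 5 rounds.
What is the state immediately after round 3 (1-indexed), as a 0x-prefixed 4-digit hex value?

0xC0ED

s_0 = plaintext = 0x5A64
s_1 = Round(s_0, k_0) = 0x6424
s_2 = Round(s_1, k_1) = 0x24C0
s_3 = Round(s_2, k_2) = 0xC0ED
s_4 = Round(s_3, k_3) = 0xED9D
s_5 = Round(s_4, k_4) = 0x9DCB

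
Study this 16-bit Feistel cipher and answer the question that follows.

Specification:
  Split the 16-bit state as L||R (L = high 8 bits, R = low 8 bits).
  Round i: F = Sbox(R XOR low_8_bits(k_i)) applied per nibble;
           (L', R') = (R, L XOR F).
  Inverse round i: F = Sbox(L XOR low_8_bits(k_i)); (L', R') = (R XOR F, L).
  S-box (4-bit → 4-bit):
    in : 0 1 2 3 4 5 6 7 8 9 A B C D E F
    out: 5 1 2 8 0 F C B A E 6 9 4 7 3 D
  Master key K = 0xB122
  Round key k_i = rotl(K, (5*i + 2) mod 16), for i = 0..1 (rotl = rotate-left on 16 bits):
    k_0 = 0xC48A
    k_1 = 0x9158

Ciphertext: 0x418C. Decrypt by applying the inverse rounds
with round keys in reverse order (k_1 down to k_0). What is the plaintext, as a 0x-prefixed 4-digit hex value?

s_0 = ciphertext = 0x418C
s_1 = InvRound(s_0, k_1) = 0x9241
s_2 = InvRound(s_1, k_0) = 0x5B92

0x5B92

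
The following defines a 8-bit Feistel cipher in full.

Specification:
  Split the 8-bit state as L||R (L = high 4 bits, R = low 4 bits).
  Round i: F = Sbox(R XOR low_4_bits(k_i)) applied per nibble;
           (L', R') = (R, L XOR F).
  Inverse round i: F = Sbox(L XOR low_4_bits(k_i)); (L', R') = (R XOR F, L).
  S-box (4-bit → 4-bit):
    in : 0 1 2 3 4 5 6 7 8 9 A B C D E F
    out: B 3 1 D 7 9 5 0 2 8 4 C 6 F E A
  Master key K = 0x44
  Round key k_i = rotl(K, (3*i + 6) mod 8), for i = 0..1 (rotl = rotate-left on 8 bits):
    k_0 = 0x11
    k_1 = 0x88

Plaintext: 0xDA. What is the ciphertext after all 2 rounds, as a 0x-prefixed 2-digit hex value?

0x12

s_0 = plaintext = 0xDA
s_1 = Round(s_0, k_0) = 0xA1
s_2 = Round(s_1, k_1) = 0x12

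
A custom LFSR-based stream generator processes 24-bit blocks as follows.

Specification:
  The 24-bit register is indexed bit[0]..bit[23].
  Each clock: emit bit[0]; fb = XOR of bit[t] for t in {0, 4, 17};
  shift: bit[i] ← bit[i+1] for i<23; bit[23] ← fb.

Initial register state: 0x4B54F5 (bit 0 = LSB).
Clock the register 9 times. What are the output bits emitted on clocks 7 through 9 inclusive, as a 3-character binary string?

110

reg_0 = 0x4B54F5
clock 1: out=1, reg = 0xA5AA7A
clock 2: out=0, reg = 0xD2D53D
clock 3: out=1, reg = 0xE96A9E
clock 4: out=0, reg = 0xF4B54F
clock 5: out=1, reg = 0xFA5AA7
clock 6: out=1, reg = 0x7D2D53
clock 7: out=1, reg = 0x3E96A9
clock 8: out=1, reg = 0x1F4B54
clock 9: out=0, reg = 0x0FA5AA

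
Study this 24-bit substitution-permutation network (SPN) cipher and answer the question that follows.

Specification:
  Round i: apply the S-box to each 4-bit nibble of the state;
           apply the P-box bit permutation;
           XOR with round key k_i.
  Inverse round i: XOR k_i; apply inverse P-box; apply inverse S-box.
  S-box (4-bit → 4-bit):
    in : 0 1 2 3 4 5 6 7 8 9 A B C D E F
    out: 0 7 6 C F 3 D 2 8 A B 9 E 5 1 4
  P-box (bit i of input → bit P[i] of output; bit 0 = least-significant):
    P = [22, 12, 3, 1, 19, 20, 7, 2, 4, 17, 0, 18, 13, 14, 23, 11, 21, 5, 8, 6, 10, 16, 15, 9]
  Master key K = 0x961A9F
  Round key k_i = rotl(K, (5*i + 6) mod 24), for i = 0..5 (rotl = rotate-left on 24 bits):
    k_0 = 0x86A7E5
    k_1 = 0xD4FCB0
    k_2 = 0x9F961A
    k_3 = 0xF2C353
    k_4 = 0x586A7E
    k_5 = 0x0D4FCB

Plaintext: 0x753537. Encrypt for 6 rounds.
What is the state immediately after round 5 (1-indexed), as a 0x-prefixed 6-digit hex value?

s_0 = plaintext = 0x753537
s_1 = Round(s_0, k_0) = 0x25BF51
s_2 = Round(s_1, k_1) = 0xAD4499
s_3 = Round(s_2, k_2) = 0x28E90D
s_4 = Round(s_3, k_3) = 0xB5631B
s_5 = Round(s_4, k_4) = 0xA444DD
s_6 = Round(s_5, k_5) = 0xE22032

0xA444DD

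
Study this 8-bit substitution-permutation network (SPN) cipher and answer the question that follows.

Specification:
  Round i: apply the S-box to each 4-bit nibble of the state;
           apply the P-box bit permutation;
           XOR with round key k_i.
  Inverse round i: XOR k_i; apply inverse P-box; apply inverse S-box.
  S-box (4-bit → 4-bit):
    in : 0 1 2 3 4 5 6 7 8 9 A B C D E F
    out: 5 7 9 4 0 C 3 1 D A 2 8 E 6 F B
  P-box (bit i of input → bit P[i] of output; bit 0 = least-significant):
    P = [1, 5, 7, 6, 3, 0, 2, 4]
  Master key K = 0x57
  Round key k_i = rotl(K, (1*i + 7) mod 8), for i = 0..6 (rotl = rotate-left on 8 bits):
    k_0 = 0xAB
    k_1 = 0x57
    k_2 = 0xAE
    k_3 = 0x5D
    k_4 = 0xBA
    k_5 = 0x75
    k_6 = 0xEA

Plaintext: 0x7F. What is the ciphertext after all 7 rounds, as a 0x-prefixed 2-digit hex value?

0x35

s_0 = plaintext = 0x7F
s_1 = Round(s_0, k_0) = 0xC1
s_2 = Round(s_1, k_1) = 0xE0
s_3 = Round(s_2, k_2) = 0x31
s_4 = Round(s_3, k_3) = 0xFB
s_5 = Round(s_4, k_4) = 0xE3
s_6 = Round(s_5, k_5) = 0xE8
s_7 = Round(s_6, k_6) = 0x35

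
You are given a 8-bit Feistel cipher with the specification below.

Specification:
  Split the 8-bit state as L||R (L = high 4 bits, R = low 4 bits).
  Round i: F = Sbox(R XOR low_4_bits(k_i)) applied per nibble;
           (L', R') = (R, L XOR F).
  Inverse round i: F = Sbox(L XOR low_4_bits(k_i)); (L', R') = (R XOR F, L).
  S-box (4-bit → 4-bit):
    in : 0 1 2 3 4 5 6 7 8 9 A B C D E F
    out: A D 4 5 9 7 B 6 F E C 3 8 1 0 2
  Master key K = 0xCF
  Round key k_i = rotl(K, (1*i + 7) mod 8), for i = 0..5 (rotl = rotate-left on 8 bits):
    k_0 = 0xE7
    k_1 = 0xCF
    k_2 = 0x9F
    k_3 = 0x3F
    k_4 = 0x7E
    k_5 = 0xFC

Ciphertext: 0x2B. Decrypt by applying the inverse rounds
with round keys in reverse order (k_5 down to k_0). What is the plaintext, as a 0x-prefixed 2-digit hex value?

0xC0

s_0 = ciphertext = 0x2B
s_1 = InvRound(s_0, k_5) = 0xB2
s_2 = InvRound(s_1, k_4) = 0x5B
s_3 = InvRound(s_2, k_3) = 0x75
s_4 = InvRound(s_3, k_2) = 0xA7
s_5 = InvRound(s_4, k_1) = 0x0A
s_6 = InvRound(s_5, k_0) = 0xC0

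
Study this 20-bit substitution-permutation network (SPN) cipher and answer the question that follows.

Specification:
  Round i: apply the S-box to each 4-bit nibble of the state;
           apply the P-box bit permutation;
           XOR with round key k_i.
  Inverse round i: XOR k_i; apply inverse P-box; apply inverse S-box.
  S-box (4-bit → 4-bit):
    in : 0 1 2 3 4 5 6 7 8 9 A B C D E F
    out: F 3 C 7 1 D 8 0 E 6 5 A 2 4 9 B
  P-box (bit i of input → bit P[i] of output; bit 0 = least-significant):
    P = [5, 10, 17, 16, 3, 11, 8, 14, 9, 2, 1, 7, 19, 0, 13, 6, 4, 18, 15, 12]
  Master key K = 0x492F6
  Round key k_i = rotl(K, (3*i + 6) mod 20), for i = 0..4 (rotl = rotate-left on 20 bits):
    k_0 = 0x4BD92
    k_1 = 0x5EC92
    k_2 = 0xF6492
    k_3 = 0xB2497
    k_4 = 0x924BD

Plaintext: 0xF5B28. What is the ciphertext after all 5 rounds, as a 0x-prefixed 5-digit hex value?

s_0 = plaintext = 0xF5B28
s_1 = Round(s_0, k_0) = 0xBC846
s_2 = Round(s_1, k_1) = 0x0FC1D
s_3 = Round(s_2, k_2) = 0x1FCCF
s_4 = Round(s_3, k_3) = 0x628E2
s_5 = Round(s_4, k_4) = 0xA5473

0xA5473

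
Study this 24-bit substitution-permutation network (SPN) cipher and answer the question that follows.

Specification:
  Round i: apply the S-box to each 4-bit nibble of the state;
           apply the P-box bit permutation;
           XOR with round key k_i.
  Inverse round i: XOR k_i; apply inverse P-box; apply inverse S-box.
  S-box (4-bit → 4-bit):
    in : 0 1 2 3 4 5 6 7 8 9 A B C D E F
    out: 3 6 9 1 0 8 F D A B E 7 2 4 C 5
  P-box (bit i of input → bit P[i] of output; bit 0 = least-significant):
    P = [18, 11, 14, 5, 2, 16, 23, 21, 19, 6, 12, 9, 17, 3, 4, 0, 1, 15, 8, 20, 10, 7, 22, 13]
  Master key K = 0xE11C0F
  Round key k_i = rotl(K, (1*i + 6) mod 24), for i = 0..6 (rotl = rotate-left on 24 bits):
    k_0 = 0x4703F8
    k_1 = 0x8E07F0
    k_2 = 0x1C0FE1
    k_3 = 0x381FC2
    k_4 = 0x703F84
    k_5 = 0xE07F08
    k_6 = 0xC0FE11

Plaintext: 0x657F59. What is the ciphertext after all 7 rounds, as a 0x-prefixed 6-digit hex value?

0x4BD998

s_0 = plaintext = 0x657F59
s_1 = Round(s_0, k_0) = 0x393F49
s_2 = Round(s_1, k_1) = 0x909BD2
s_3 = Round(s_2, k_2) = 0x92BB0A
s_4 = Round(s_3, k_3) = 0x23633C
s_5 = Round(s_4, k_4) = 0x7A139B
s_6 = Round(s_5, k_5) = 0x9D9214
s_7 = Round(s_6, k_6) = 0x4BD998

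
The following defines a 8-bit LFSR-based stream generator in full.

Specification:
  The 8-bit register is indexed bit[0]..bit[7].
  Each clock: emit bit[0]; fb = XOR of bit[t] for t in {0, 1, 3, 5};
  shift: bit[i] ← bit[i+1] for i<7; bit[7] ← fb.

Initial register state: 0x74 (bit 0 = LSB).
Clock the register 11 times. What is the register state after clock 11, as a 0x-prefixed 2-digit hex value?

0x4F

reg_0 = 0x74
clock 1: out=0, reg = 0xBA
clock 2: out=0, reg = 0xDD
clock 3: out=1, reg = 0x6E
clock 4: out=0, reg = 0xB7
clock 5: out=1, reg = 0xDB
clock 6: out=1, reg = 0xED
clock 7: out=1, reg = 0xF6
clock 8: out=0, reg = 0x7B
clock 9: out=1, reg = 0x3D
clock 10: out=1, reg = 0x9E
clock 11: out=0, reg = 0x4F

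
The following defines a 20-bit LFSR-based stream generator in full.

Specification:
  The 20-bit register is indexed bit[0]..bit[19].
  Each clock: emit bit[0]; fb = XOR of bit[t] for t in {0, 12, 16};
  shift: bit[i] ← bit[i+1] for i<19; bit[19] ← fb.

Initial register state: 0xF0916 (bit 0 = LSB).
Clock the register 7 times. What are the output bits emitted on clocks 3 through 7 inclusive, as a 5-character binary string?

reg_0 = 0xF0916
clock 1: out=0, reg = 0xF848B
clock 2: out=1, reg = 0x7C245
clock 3: out=1, reg = 0x3E122
clock 4: out=0, reg = 0x9F091
clock 5: out=1, reg = 0xCF848
clock 6: out=0, reg = 0xE7C24
clock 7: out=0, reg = 0xF3E12

10100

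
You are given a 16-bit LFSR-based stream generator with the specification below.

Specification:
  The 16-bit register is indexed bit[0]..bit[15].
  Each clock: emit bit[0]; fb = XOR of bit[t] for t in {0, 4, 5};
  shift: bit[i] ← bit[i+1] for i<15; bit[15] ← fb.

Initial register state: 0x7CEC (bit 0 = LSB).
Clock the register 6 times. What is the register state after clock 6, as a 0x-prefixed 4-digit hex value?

0x15F3

reg_0 = 0x7CEC
clock 1: out=0, reg = 0xBE76
clock 2: out=0, reg = 0x5F3B
clock 3: out=1, reg = 0xAF9D
clock 4: out=1, reg = 0x57CE
clock 5: out=0, reg = 0x2BE7
clock 6: out=1, reg = 0x15F3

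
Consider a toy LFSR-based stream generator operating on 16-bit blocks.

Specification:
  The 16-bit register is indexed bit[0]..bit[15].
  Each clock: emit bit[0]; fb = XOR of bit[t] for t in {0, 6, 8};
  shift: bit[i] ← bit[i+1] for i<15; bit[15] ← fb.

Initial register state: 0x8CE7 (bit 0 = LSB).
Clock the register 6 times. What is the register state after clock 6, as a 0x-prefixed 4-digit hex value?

0x6233

reg_0 = 0x8CE7
clock 1: out=1, reg = 0x4673
clock 2: out=1, reg = 0x2339
clock 3: out=1, reg = 0x119C
clock 4: out=0, reg = 0x88CE
clock 5: out=0, reg = 0xC467
clock 6: out=1, reg = 0x6233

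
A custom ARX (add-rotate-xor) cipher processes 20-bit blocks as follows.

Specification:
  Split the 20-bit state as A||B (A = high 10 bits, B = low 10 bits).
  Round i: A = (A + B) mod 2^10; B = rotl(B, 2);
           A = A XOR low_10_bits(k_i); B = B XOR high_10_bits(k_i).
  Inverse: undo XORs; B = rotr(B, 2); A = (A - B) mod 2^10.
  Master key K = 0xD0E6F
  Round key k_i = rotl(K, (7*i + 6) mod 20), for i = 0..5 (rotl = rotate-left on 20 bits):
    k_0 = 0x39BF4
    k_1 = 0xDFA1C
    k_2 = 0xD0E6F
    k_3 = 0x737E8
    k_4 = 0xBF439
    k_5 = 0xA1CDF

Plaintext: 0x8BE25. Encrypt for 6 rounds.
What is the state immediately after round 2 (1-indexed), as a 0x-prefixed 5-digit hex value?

0x832BE

s_0 = plaintext = 0x8BE25
s_1 = Round(s_0, k_0) = 0xE8070
s_2 = Round(s_1, k_1) = 0x832BE
s_3 = Round(s_2, k_2) = 0xA95B9
s_4 = Round(s_3, k_3) = 0xEDB28
s_5 = Round(s_4, k_4) = 0xB9E5E
s_6 = Round(s_5, k_5) = 0x66BFD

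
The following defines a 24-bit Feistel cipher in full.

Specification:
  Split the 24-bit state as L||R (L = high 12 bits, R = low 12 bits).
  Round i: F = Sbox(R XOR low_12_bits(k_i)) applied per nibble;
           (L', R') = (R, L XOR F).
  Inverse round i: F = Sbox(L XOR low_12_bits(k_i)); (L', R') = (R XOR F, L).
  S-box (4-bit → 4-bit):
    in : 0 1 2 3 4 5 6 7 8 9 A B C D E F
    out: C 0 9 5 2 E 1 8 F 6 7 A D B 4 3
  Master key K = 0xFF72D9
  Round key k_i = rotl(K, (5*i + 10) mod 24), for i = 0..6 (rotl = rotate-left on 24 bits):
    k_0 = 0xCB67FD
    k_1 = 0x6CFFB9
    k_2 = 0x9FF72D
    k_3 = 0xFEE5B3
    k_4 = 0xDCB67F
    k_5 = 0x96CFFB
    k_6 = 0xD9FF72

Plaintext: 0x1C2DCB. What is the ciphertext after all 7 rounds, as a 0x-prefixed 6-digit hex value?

0x6EAB9F

s_0 = plaintext = 0x1C2DCB
s_1 = Round(s_0, k_0) = 0xDCB693
s_2 = Round(s_1, k_1) = 0x693B5C
s_3 = Round(s_2, k_2) = 0xB5CB13
s_4 = Round(s_3, k_3) = 0xB13F20
s_5 = Round(s_4, k_4) = 0xF20DF0
s_6 = Round(s_5, k_5) = 0xDF06EA
s_7 = Round(s_6, k_6) = 0x6EAB9F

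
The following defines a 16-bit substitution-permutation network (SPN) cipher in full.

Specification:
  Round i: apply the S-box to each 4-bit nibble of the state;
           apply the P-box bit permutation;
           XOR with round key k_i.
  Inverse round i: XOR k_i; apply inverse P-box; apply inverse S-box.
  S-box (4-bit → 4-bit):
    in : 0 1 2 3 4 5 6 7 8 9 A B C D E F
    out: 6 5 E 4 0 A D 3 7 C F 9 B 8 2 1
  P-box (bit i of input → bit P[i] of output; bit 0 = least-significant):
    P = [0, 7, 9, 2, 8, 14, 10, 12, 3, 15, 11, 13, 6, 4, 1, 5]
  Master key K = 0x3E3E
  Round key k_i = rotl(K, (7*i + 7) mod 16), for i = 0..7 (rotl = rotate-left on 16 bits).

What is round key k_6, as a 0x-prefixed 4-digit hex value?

0x7C7C

K = 0x3E3E
k_0 = rotl(K, (7*0+7) mod 16) = rotl(K, 7) = 0x1F1F
k_1 = rotl(K, (7*1+7) mod 16) = rotl(K, 14) = 0x8F8F
k_2 = rotl(K, (7*2+7) mod 16) = rotl(K, 5) = 0xC7C7
k_3 = rotl(K, (7*3+7) mod 16) = rotl(K, 12) = 0xE3E3
k_4 = rotl(K, (7*4+7) mod 16) = rotl(K, 3) = 0xF1F1
k_5 = rotl(K, (7*5+7) mod 16) = rotl(K, 10) = 0xF8F8
k_6 = rotl(K, (7*6+7) mod 16) = rotl(K, 1) = 0x7C7C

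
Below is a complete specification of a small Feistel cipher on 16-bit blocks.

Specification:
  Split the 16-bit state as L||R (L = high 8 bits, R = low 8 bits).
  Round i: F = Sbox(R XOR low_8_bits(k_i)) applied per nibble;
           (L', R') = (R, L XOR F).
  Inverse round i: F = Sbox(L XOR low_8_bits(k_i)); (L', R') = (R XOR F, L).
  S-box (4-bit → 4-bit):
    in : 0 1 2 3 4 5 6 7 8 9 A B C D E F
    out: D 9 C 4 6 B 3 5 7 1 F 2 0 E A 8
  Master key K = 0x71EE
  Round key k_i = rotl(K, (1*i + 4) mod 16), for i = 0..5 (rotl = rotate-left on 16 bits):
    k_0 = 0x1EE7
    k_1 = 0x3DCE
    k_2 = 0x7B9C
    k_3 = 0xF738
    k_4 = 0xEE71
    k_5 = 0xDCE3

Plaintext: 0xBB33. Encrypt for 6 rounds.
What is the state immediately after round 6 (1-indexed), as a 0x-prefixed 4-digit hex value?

s_0 = plaintext = 0xBB33
s_1 = Round(s_0, k_0) = 0x335D
s_2 = Round(s_1, k_1) = 0x5D27
s_3 = Round(s_2, k_2) = 0x277F
s_4 = Round(s_3, k_3) = 0x7F42
s_5 = Round(s_4, k_4) = 0x423B
s_6 = Round(s_5, k_5) = 0x3BA5

0x3BA5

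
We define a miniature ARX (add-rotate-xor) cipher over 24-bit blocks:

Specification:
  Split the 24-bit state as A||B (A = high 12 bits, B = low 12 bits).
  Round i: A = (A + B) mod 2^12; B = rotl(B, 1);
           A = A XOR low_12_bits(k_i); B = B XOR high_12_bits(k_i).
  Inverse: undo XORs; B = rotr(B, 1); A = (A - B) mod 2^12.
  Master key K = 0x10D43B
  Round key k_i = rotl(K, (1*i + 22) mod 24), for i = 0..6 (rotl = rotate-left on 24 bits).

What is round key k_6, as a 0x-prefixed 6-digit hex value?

K = 0x10D43B
k_0 = rotl(K, (1*0+22) mod 24) = rotl(K, 22) = 0xC4350E
k_1 = rotl(K, (1*1+22) mod 24) = rotl(K, 23) = 0x886A1D
k_2 = rotl(K, (1*2+22) mod 24) = rotl(K, 0) = 0x10D43B
k_3 = rotl(K, (1*3+22) mod 24) = rotl(K, 1) = 0x21A876
k_4 = rotl(K, (1*4+22) mod 24) = rotl(K, 2) = 0x4350EC
k_5 = rotl(K, (1*5+22) mod 24) = rotl(K, 3) = 0x86A1D8
k_6 = rotl(K, (1*6+22) mod 24) = rotl(K, 4) = 0x0D43B1

0x0D43B1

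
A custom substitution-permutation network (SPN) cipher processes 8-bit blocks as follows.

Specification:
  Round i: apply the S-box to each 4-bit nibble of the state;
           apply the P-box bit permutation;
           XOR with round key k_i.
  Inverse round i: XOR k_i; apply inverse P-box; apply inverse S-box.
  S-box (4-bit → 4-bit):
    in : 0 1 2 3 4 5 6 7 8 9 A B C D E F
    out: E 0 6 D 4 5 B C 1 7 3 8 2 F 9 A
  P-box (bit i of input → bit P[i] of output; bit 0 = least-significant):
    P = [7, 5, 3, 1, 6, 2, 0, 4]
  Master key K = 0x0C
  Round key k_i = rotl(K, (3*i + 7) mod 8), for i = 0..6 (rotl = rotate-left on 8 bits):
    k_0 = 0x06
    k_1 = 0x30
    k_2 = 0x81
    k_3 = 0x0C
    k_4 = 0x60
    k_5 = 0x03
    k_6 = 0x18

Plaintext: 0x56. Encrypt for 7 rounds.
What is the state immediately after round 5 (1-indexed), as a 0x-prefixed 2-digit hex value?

s_0 = plaintext = 0x56
s_1 = Round(s_0, k_0) = 0xE5
s_2 = Round(s_1, k_1) = 0xE8
s_3 = Round(s_2, k_2) = 0x51
s_4 = Round(s_3, k_3) = 0x4D
s_5 = Round(s_4, k_4) = 0xCB
s_6 = Round(s_5, k_5) = 0x05
s_7 = Round(s_6, k_6) = 0x85

0xCB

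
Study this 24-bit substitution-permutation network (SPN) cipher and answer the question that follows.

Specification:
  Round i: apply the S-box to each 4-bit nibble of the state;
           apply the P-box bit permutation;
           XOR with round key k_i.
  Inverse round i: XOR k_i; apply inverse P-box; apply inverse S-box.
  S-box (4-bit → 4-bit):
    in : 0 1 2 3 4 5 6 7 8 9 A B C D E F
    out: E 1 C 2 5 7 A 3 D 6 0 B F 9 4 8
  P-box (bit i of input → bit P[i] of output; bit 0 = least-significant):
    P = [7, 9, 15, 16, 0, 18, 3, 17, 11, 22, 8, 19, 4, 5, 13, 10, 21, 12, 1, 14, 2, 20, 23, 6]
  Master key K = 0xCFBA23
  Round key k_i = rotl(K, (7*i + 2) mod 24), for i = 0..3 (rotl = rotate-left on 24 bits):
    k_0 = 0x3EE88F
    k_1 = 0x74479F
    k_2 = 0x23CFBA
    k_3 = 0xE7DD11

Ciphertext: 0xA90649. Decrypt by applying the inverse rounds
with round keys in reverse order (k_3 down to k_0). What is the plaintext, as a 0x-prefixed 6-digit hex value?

0x6FC82C

s_0 = ciphertext = 0xA90649
s_1 = InvRound(s_0, k_3) = 0xF61C09
s_2 = InvRound(s_1, k_2) = 0x90797C
s_3 = InvRound(s_2, k_1) = 0x250777
s_4 = InvRound(s_3, k_0) = 0x6FC82C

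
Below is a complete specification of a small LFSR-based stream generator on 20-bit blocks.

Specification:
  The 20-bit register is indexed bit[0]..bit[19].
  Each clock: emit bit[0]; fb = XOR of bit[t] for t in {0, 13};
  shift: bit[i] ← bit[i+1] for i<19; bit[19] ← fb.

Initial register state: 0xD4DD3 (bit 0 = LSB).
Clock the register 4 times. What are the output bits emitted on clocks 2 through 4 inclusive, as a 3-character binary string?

100

reg_0 = 0xD4DD3
clock 1: out=1, reg = 0xEA6E9
clock 2: out=1, reg = 0x75374
clock 3: out=0, reg = 0x3A9BA
clock 4: out=0, reg = 0x9D4DD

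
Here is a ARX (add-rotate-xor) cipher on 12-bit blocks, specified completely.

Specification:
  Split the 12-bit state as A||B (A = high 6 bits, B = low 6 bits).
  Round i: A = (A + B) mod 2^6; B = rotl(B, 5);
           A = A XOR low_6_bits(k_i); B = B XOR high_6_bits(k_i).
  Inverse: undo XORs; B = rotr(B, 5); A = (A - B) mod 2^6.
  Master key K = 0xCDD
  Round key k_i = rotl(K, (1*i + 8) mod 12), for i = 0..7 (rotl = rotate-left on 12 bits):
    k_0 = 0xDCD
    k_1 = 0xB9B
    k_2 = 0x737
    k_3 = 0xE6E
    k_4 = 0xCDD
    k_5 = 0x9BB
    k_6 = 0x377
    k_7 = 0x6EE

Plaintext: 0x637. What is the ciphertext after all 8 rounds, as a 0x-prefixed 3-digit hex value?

s_0 = plaintext = 0x637
s_1 = Round(s_0, k_0) = 0x08C
s_2 = Round(s_1, k_1) = 0x568
s_3 = Round(s_2, k_2) = 0x288
s_4 = Round(s_3, k_3) = 0xF3D
s_5 = Round(s_4, k_4) = 0x90D
s_6 = Round(s_5, k_5) = 0x280
s_7 = Round(s_6, k_6) = 0xF4D
s_8 = Round(s_7, k_7) = 0x93D

0x93D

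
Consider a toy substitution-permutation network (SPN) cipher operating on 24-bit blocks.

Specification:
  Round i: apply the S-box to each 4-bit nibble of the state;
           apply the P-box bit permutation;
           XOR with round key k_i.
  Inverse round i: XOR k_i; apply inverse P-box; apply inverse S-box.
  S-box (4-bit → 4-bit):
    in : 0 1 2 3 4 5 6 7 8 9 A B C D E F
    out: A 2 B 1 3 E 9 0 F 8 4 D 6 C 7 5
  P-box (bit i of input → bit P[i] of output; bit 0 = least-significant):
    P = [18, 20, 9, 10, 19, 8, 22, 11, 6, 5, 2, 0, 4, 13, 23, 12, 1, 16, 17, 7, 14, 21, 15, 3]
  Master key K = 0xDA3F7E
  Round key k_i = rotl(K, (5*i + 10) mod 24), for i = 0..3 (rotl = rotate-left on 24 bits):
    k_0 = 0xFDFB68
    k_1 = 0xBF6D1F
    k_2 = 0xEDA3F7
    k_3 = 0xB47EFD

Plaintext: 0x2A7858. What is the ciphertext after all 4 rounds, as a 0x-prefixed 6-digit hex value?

s_0 = plaintext = 0x2A7858
s_1 = Round(s_0, k_0) = 0x8BB405
s_2 = Round(s_1, k_1) = 0x0DB2E5
s_3 = Round(s_2, k_2) = 0x17B40E
s_4 = Round(s_3, k_3) = 0x00658D

0x00658D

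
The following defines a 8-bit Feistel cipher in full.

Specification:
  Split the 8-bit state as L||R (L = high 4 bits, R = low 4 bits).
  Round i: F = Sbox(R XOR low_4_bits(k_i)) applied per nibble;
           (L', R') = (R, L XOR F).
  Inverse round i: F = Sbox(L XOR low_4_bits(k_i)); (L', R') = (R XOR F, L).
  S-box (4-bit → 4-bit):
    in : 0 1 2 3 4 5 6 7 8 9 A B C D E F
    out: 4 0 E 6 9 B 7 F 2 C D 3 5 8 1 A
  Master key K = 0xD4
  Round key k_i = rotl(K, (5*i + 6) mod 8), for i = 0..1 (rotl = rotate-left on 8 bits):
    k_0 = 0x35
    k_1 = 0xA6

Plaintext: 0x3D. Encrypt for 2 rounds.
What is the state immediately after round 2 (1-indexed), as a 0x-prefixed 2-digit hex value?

0x12

s_0 = plaintext = 0x3D
s_1 = Round(s_0, k_0) = 0xD1
s_2 = Round(s_1, k_1) = 0x12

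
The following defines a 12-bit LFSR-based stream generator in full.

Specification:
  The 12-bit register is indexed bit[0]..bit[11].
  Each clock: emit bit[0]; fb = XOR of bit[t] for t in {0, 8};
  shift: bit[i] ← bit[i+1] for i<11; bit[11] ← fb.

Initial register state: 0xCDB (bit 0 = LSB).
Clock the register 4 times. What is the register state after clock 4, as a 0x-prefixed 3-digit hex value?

0x7CD

reg_0 = 0xCDB
clock 1: out=1, reg = 0xE6D
clock 2: out=1, reg = 0xF36
clock 3: out=0, reg = 0xF9B
clock 4: out=1, reg = 0x7CD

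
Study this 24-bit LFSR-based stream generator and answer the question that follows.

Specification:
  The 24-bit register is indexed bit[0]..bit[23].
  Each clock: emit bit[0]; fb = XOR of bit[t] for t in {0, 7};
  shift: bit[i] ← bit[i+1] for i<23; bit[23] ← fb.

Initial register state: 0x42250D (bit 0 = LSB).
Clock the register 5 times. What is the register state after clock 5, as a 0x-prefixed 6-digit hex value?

reg_0 = 0x42250D
clock 1: out=1, reg = 0xA11286
clock 2: out=0, reg = 0xD08943
clock 3: out=1, reg = 0xE844A1
clock 4: out=1, reg = 0x742250
clock 5: out=0, reg = 0x3A1128

0x3A1128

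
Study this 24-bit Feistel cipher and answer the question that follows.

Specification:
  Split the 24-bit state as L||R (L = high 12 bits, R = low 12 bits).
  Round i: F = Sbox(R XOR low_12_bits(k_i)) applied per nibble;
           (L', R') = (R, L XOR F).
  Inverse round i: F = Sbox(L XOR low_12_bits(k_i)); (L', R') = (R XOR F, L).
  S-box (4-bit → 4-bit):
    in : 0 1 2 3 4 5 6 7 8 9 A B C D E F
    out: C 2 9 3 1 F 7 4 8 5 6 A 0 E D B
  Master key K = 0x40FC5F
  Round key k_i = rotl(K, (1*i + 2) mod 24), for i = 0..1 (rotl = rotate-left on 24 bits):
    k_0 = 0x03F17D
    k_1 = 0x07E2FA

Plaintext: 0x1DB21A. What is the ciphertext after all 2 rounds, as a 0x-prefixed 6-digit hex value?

0x2AFEE5

s_0 = plaintext = 0x1DB21A
s_1 = Round(s_0, k_0) = 0x21A2AF
s_2 = Round(s_1, k_1) = 0x2AFEE5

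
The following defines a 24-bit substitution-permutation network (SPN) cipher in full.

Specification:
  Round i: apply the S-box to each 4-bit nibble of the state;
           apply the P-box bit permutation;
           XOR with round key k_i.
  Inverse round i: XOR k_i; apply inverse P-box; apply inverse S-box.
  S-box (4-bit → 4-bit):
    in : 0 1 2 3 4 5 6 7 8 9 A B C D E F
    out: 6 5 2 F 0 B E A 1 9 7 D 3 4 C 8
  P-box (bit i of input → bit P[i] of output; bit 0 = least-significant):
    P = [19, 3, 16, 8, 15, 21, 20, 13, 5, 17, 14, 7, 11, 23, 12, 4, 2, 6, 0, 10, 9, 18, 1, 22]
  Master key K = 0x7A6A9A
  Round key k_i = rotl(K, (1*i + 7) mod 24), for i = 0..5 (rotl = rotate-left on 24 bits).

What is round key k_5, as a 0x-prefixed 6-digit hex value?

0xA9A7A6

K = 0x7A6A9A
k_0 = rotl(K, (1*0+7) mod 24) = rotl(K, 7) = 0x354D3D
k_1 = rotl(K, (1*1+7) mod 24) = rotl(K, 8) = 0x6A9A7A
k_2 = rotl(K, (1*2+7) mod 24) = rotl(K, 9) = 0xD534F4
k_3 = rotl(K, (1*3+7) mod 24) = rotl(K, 10) = 0xAA69E9
k_4 = rotl(K, (1*4+7) mod 24) = rotl(K, 11) = 0x54D3D3
k_5 = rotl(K, (1*5+7) mod 24) = rotl(K, 12) = 0xA9A7A6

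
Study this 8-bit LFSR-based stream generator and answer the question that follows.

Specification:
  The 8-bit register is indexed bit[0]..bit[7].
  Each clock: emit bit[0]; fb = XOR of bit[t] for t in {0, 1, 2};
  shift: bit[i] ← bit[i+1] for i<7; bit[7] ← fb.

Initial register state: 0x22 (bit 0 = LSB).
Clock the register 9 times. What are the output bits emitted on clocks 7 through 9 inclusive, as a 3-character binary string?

001

reg_0 = 0x22
clock 1: out=0, reg = 0x91
clock 2: out=1, reg = 0xC8
clock 3: out=0, reg = 0x64
clock 4: out=0, reg = 0xB2
clock 5: out=0, reg = 0xD9
clock 6: out=1, reg = 0xEC
clock 7: out=0, reg = 0xF6
clock 8: out=0, reg = 0x7B
clock 9: out=1, reg = 0x3D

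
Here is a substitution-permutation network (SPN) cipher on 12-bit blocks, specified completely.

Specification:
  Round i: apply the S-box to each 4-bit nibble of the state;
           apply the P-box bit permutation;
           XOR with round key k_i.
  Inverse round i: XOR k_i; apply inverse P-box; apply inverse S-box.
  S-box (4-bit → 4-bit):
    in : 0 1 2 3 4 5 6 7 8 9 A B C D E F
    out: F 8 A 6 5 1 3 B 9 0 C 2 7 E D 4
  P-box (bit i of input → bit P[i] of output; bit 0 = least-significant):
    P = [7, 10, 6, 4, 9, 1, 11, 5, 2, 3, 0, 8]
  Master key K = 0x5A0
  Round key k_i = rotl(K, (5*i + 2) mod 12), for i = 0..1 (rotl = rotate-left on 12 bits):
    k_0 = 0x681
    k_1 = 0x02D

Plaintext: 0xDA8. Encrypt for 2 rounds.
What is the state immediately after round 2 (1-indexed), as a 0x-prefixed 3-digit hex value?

0x8BE

s_0 = plaintext = 0xDA8
s_1 = Round(s_0, k_0) = 0xF38
s_2 = Round(s_1, k_1) = 0x8BE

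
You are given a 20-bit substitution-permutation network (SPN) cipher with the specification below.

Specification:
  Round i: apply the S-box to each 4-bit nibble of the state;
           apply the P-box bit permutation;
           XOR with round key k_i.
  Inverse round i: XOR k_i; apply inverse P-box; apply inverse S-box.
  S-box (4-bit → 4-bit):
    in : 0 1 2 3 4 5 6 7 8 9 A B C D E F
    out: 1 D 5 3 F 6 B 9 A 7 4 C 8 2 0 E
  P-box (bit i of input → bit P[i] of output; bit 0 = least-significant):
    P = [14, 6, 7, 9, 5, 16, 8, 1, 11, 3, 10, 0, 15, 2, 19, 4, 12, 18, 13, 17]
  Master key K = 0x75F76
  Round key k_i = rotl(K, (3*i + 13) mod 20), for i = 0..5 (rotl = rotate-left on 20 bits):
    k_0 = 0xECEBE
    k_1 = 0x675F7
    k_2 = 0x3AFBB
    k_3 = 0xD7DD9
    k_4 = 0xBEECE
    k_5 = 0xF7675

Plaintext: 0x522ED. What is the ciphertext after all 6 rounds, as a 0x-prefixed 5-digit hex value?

0x9F705

s_0 = plaintext = 0x522ED
s_1 = Round(s_0, k_0) = 0x262FE
s_2 = Round(s_1, k_1) = 0x7C8E1
s_3 = Round(s_2, k_2) = 0x1FD22
s_4 = Round(s_3, k_3) = 0x70C65
s_5 = Round(s_4, k_4) = 0x87E2D
s_6 = Round(s_5, k_5) = 0x9F705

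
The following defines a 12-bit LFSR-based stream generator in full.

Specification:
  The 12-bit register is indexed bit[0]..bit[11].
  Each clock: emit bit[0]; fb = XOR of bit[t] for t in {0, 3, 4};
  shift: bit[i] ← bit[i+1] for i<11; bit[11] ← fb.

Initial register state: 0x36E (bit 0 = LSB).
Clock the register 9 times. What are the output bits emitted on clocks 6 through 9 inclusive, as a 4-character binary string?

1101

reg_0 = 0x36E
clock 1: out=0, reg = 0x9B7
clock 2: out=1, reg = 0x4DB
clock 3: out=1, reg = 0xA6D
clock 4: out=1, reg = 0x536
clock 5: out=0, reg = 0xA9B
clock 6: out=1, reg = 0xD4D
clock 7: out=1, reg = 0x6A6
clock 8: out=0, reg = 0x353
clock 9: out=1, reg = 0x1A9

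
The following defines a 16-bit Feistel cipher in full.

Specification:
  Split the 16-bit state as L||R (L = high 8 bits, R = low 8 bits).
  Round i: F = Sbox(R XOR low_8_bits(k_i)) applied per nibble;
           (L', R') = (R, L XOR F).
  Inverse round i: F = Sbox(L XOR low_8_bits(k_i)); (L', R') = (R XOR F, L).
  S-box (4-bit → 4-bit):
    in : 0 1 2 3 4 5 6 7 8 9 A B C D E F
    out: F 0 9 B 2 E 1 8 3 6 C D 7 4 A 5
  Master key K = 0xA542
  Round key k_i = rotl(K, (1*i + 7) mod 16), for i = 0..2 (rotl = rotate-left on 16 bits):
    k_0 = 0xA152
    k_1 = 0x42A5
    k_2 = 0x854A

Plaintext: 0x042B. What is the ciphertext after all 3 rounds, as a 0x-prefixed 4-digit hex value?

s_0 = plaintext = 0x042B
s_1 = Round(s_0, k_0) = 0x2B82
s_2 = Round(s_1, k_1) = 0x82B3
s_3 = Round(s_2, k_2) = 0xB3D4

0xB3D4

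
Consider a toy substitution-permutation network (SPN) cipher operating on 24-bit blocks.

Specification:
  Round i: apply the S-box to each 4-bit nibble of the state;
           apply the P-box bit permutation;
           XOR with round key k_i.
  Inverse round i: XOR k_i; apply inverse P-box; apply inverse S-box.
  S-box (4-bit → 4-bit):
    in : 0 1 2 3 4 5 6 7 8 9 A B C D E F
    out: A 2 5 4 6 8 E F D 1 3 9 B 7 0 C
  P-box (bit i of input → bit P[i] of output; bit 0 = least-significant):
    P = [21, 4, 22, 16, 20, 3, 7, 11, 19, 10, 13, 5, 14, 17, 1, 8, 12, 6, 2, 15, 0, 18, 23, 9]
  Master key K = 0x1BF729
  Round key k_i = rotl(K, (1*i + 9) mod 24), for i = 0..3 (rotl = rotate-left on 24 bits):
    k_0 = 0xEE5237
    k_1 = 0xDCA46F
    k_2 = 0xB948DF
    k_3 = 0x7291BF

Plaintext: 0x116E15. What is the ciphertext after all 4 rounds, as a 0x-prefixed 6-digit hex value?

0xF6FCF2

s_0 = plaintext = 0x116E15
s_1 = Round(s_0, k_0) = 0xE9537D
s_2 = Round(s_1, k_1) = 0xAC9DF7
s_3 = Round(s_2, k_2) = 0xD4B40E
s_4 = Round(s_3, k_3) = 0xF6FCF2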